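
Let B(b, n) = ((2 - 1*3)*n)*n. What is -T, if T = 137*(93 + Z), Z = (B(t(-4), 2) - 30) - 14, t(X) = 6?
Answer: -6165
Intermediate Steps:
B(b, n) = -n² (B(b, n) = ((2 - 3)*n)*n = (-n)*n = -n²)
Z = -48 (Z = (-1*2² - 30) - 14 = (-1*4 - 30) - 14 = (-4 - 30) - 14 = -34 - 14 = -48)
T = 6165 (T = 137*(93 - 48) = 137*45 = 6165)
-T = -1*6165 = -6165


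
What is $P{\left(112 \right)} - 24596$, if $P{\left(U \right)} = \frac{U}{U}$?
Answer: $-24595$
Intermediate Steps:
$P{\left(U \right)} = 1$
$P{\left(112 \right)} - 24596 = 1 - 24596 = -24595$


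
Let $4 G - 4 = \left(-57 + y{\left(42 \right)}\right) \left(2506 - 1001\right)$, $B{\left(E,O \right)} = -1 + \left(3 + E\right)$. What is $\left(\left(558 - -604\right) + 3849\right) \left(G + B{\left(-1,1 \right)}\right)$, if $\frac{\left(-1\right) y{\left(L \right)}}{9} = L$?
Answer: $- \frac{3280536337}{4} \approx -8.2013 \cdot 10^{8}$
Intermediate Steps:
$y{\left(L \right)} = - 9 L$
$B{\left(E,O \right)} = 2 + E$
$G = - \frac{654671}{4}$ ($G = 1 + \frac{\left(-57 - 378\right) \left(2506 - 1001\right)}{4} = 1 + \frac{\left(-57 - 378\right) 1505}{4} = 1 + \frac{\left(-435\right) 1505}{4} = 1 + \frac{1}{4} \left(-654675\right) = 1 - \frac{654675}{4} = - \frac{654671}{4} \approx -1.6367 \cdot 10^{5}$)
$\left(\left(558 - -604\right) + 3849\right) \left(G + B{\left(-1,1 \right)}\right) = \left(\left(558 - -604\right) + 3849\right) \left(- \frac{654671}{4} + \left(2 - 1\right)\right) = \left(\left(558 + 604\right) + 3849\right) \left(- \frac{654671}{4} + 1\right) = \left(1162 + 3849\right) \left(- \frac{654667}{4}\right) = 5011 \left(- \frac{654667}{4}\right) = - \frac{3280536337}{4}$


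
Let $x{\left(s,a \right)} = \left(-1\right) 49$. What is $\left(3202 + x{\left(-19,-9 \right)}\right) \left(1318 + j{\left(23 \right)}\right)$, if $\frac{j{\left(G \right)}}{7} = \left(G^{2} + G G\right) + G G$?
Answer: $39182331$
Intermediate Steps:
$j{\left(G \right)} = 21 G^{2}$ ($j{\left(G \right)} = 7 \left(\left(G^{2} + G G\right) + G G\right) = 7 \left(\left(G^{2} + G^{2}\right) + G^{2}\right) = 7 \left(2 G^{2} + G^{2}\right) = 7 \cdot 3 G^{2} = 21 G^{2}$)
$x{\left(s,a \right)} = -49$
$\left(3202 + x{\left(-19,-9 \right)}\right) \left(1318 + j{\left(23 \right)}\right) = \left(3202 - 49\right) \left(1318 + 21 \cdot 23^{2}\right) = 3153 \left(1318 + 21 \cdot 529\right) = 3153 \left(1318 + 11109\right) = 3153 \cdot 12427 = 39182331$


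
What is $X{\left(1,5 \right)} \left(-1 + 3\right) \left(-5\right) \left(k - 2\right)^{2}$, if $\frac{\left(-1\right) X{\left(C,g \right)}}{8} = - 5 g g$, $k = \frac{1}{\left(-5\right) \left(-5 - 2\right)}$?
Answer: $- \frac{1904400}{49} \approx -38865.0$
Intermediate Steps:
$k = \frac{1}{35}$ ($k = \frac{1}{\left(-5\right) \left(-7\right)} = \frac{1}{35} \approx 0.028571$)
$X{\left(C,g \right)} = 40 g^{2}$ ($X{\left(C,g \right)} = - 8 - 5 g g = - 8 \left(- 5 g^{2}\right) = 40 g^{2}$)
$X{\left(1,5 \right)} \left(-1 + 3\right) \left(-5\right) \left(k - 2\right)^{2} = 40 \cdot 5^{2} \left(-1 + 3\right) \left(-5\right) \left(\frac{1}{35} - 2\right)^{2} = 40 \cdot 25 \cdot 2 \left(-5\right) \left(- \frac{69}{35}\right)^{2} = 1000 \left(-10\right) \frac{4761}{1225} = \left(-10000\right) \frac{4761}{1225} = - \frac{1904400}{49}$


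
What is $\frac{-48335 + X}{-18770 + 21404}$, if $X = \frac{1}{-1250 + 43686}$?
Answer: $- \frac{2051144059}{111776424} \approx -18.35$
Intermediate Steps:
$X = \frac{1}{42436} \approx 2.3565 \cdot 10^{-5}$
$\frac{-48335 + X}{-18770 + 21404} = \frac{-48335 + \frac{1}{42436}}{-18770 + 21404} = - \frac{2051144059}{42436 \cdot 2634} = \left(- \frac{2051144059}{42436}\right) \frac{1}{2634} = - \frac{2051144059}{111776424}$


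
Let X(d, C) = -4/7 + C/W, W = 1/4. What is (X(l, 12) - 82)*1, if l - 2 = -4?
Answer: -242/7 ≈ -34.571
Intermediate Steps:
l = -2 (l = 2 - 4 = -2)
W = ¼ ≈ 0.25000
X(d, C) = -4/7 + 4*C (X(d, C) = -4/7 + C/(¼) = -4*⅐ + C*4 = -4/7 + 4*C)
(X(l, 12) - 82)*1 = ((-4/7 + 4*12) - 82)*1 = ((-4/7 + 48) - 82)*1 = (332/7 - 82)*1 = -242/7*1 = -242/7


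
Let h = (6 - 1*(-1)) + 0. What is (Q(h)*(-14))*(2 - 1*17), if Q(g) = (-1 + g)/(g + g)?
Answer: 90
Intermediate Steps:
h = 7 (h = (6 + 1) + 0 = 7 + 0 = 7)
Q(g) = (-1 + g)/(2*g) (Q(g) = (-1 + g)/((2*g)) = (-1 + g)*(1/(2*g)) = (-1 + g)/(2*g))
(Q(h)*(-14))*(2 - 1*17) = (((1/2)*(-1 + 7)/7)*(-14))*(2 - 1*17) = (((1/2)*(1/7)*6)*(-14))*(2 - 17) = ((3/7)*(-14))*(-15) = -6*(-15) = 90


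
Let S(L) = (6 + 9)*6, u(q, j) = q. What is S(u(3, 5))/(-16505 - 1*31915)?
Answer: -1/538 ≈ -0.0018587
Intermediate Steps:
S(L) = 90 (S(L) = 15*6 = 90)
S(u(3, 5))/(-16505 - 1*31915) = 90/(-16505 - 1*31915) = 90/(-16505 - 31915) = 90/(-48420) = 90*(-1/48420) = -1/538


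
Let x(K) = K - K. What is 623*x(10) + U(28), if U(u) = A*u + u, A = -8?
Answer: -196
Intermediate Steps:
x(K) = 0
U(u) = -7*u (U(u) = -8*u + u = -7*u)
623*x(10) + U(28) = 623*0 - 7*28 = 0 - 196 = -196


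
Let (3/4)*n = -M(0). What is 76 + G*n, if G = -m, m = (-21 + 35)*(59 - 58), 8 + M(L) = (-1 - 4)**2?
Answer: 1180/3 ≈ 393.33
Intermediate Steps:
M(L) = 17 (M(L) = -8 + (-1 - 4)**2 = -8 + (-5)**2 = -8 + 25 = 17)
m = 14 (m = 14*1 = 14)
G = -14 (G = -1*14 = -14)
n = -68/3 (n = 4*(-1*17)/3 = (4/3)*(-17) = -68/3 ≈ -22.667)
76 + G*n = 76 - 14*(-68/3) = 76 + 952/3 = 1180/3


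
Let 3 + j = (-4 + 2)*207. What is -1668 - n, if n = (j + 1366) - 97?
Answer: -2520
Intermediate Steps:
j = -417 (j = -3 + (-4 + 2)*207 = -3 - 2*207 = -3 - 414 = -417)
n = 852 (n = (-417 + 1366) - 97 = 949 - 97 = 852)
-1668 - n = -1668 - 1*852 = -1668 - 852 = -2520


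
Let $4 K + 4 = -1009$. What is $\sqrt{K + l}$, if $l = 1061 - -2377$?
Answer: $\frac{\sqrt{12739}}{2} \approx 56.434$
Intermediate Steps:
$K = - \frac{1013}{4}$ ($K = -1 + \frac{1}{4} \left(-1009\right) = -1 - \frac{1009}{4} = - \frac{1013}{4} \approx -253.25$)
$l = 3438$ ($l = 1061 + 2377 = 3438$)
$\sqrt{K + l} = \sqrt{- \frac{1013}{4} + 3438} = \sqrt{\frac{12739}{4}} = \frac{\sqrt{12739}}{2}$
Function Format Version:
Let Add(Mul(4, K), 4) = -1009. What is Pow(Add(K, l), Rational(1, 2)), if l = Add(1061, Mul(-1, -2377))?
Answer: Mul(Rational(1, 2), Pow(12739, Rational(1, 2))) ≈ 56.434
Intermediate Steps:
K = Rational(-1013, 4) (K = Add(-1, Mul(Rational(1, 4), -1009)) = Add(-1, Rational(-1009, 4)) = Rational(-1013, 4) ≈ -253.25)
l = 3438 (l = Add(1061, 2377) = 3438)
Pow(Add(K, l), Rational(1, 2)) = Pow(Add(Rational(-1013, 4), 3438), Rational(1, 2)) = Pow(Rational(12739, 4), Rational(1, 2)) = Mul(Rational(1, 2), Pow(12739, Rational(1, 2)))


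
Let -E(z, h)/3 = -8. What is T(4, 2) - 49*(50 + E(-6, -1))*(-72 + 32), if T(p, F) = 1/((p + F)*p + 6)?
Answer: 4351201/30 ≈ 1.4504e+5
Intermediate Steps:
E(z, h) = 24 (E(z, h) = -3*(-8) = 24)
T(p, F) = 1/(6 + p*(F + p)) (T(p, F) = 1/((F + p)*p + 6) = 1/(p*(F + p) + 6) = 1/(6 + p*(F + p)))
T(4, 2) - 49*(50 + E(-6, -1))*(-72 + 32) = 1/(6 + 4² + 2*4) - 49*(50 + 24)*(-72 + 32) = 1/(6 + 16 + 8) - 3626*(-40) = 1/30 - 49*(-2960) = 1/30 + 145040 = 4351201/30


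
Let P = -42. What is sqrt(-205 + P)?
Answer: I*sqrt(247) ≈ 15.716*I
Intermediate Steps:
sqrt(-205 + P) = sqrt(-205 - 42) = sqrt(-247) = I*sqrt(247)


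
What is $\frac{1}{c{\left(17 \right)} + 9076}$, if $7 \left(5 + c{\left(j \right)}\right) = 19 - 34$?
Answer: $\frac{7}{63482} \approx 0.00011027$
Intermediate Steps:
$c{\left(j \right)} = - \frac{50}{7}$ ($c{\left(j \right)} = -5 + \frac{19 - 34}{7} = -5 + \frac{1}{7} \left(-15\right) = -5 - \frac{15}{7} = - \frac{50}{7}$)
$\frac{1}{c{\left(17 \right)} + 9076} = \frac{1}{- \frac{50}{7} + 9076} = \frac{1}{\frac{63482}{7}} = \frac{7}{63482}$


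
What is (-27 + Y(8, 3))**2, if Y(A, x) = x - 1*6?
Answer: 900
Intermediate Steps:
Y(A, x) = -6 + x (Y(A, x) = x - 6 = -6 + x)
(-27 + Y(8, 3))**2 = (-27 + (-6 + 3))**2 = (-27 - 3)**2 = (-30)**2 = 900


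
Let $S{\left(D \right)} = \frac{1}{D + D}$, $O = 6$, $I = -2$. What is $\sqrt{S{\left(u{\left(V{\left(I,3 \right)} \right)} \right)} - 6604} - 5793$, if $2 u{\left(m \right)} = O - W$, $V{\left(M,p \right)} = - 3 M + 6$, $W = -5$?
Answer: $-5793 + \frac{i \sqrt{799073}}{11} \approx -5793.0 + 81.264 i$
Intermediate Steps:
$V{\left(M,p \right)} = 6 - 3 M$
$u{\left(m \right)} = \frac{11}{2}$ ($u{\left(m \right)} = \frac{6 - -5}{2} = \frac{6 + 5}{2} = \frac{1}{2} \cdot 11 = \frac{11}{2}$)
$S{\left(D \right)} = \frac{1}{2 D}$
$\sqrt{S{\left(u{\left(V{\left(I,3 \right)} \right)} \right)} - 6604} - 5793 = \sqrt{\frac{1}{2 \cdot \frac{11}{2}} - 6604} - 5793 = \sqrt{\frac{1}{2} \cdot \frac{2}{11} - 6604} - 5793 = \sqrt{\frac{1}{11} - 6604} - 5793 = \sqrt{- \frac{72643}{11}} - 5793 = \frac{i \sqrt{799073}}{11} - 5793 = -5793 + \frac{i \sqrt{799073}}{11}$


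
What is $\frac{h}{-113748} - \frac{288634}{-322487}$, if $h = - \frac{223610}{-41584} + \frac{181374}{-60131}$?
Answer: $\frac{41046476120583610175}{45861755467113027552} \approx 0.895$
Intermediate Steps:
$h = \frac{2951818247}{1250243752}$ ($h = \left(-223610\right) \left(- \frac{1}{41584}\right) + 181374 \left(- \frac{1}{60131}\right) = \frac{111805}{20792} - \frac{181374}{60131} = \frac{2951818247}{1250243752} \approx 2.361$)
$\frac{h}{-113748} - \frac{288634}{-322487} = \frac{2951818247}{1250243752 \left(-113748\right)} - \frac{288634}{-322487} = \frac{2951818247}{1250243752} \left(- \frac{1}{113748}\right) - - \frac{288634}{322487} = - \frac{2951818247}{142212726302496} + \frac{288634}{322487} = \frac{41046476120583610175}{45861755467113027552}$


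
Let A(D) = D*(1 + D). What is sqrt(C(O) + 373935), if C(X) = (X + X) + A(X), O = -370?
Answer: 5*sqrt(20389) ≈ 713.95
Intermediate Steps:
C(X) = 2*X + X*(1 + X) (C(X) = (X + X) + X*(1 + X) = 2*X + X*(1 + X))
sqrt(C(O) + 373935) = sqrt(-370*(3 - 370) + 373935) = sqrt(-370*(-367) + 373935) = sqrt(135790 + 373935) = sqrt(509725) = 5*sqrt(20389)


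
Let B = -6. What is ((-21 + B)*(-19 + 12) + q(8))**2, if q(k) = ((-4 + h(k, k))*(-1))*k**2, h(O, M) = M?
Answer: 4489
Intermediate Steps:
q(k) = k**2*(4 - k) (q(k) = ((-4 + k)*(-1))*k**2 = (4 - k)*k**2 = k**2*(4 - k))
((-21 + B)*(-19 + 12) + q(8))**2 = ((-21 - 6)*(-19 + 12) + 8**2*(4 - 1*8))**2 = (-27*(-7) + 64*(4 - 8))**2 = (189 + 64*(-4))**2 = (189 - 256)**2 = (-67)**2 = 4489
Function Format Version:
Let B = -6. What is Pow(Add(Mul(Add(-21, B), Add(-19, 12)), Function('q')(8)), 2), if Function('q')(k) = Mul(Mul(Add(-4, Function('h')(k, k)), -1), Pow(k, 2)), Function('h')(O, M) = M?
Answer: 4489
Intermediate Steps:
Function('q')(k) = Mul(Pow(k, 2), Add(4, Mul(-1, k))) (Function('q')(k) = Mul(Mul(Add(-4, k), -1), Pow(k, 2)) = Mul(Add(4, Mul(-1, k)), Pow(k, 2)) = Mul(Pow(k, 2), Add(4, Mul(-1, k))))
Pow(Add(Mul(Add(-21, B), Add(-19, 12)), Function('q')(8)), 2) = Pow(Add(Mul(Add(-21, -6), Add(-19, 12)), Mul(Pow(8, 2), Add(4, Mul(-1, 8)))), 2) = Pow(Add(Mul(-27, -7), Mul(64, Add(4, -8))), 2) = Pow(Add(189, Mul(64, -4)), 2) = Pow(Add(189, -256), 2) = Pow(-67, 2) = 4489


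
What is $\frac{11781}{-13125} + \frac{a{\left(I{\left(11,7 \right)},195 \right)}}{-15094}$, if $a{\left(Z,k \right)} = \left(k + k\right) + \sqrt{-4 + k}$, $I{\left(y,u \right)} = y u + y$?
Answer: $- \frac{4355742}{4716875} - \frac{\sqrt{191}}{15094} \approx -0.92435$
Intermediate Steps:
$I{\left(y,u \right)} = y + u y$ ($I{\left(y,u \right)} = u y + y = y + u y$)
$a{\left(Z,k \right)} = \sqrt{-4 + k} + 2 k$ ($a{\left(Z,k \right)} = 2 k + \sqrt{-4 + k} = \sqrt{-4 + k} + 2 k$)
$\frac{11781}{-13125} + \frac{a{\left(I{\left(11,7 \right)},195 \right)}}{-15094} = \frac{11781}{-13125} + \frac{\sqrt{-4 + 195} + 2 \cdot 195}{-15094} = 11781 \left(- \frac{1}{13125}\right) + \left(\sqrt{191} + 390\right) \left(- \frac{1}{15094}\right) = - \frac{561}{625} + \left(390 + \sqrt{191}\right) \left(- \frac{1}{15094}\right) = - \frac{561}{625} - \left(\frac{195}{7547} + \frac{\sqrt{191}}{15094}\right) = - \frac{4355742}{4716875} - \frac{\sqrt{191}}{15094}$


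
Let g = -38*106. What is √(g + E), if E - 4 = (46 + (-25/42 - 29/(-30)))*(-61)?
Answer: I*√8394505/35 ≈ 82.781*I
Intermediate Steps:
E = -98863/35 (E = 4 + (46 + (-25/42 - 29/(-30)))*(-61) = 4 + (46 + (-25*1/42 - 29*(-1/30)))*(-61) = 4 + (46 + (-25/42 + 29/30))*(-61) = 4 + (46 + 13/35)*(-61) = 4 + (1623/35)*(-61) = 4 - 99003/35 = -98863/35 ≈ -2824.7)
g = -4028
√(g + E) = √(-4028 - 98863/35) = √(-239843/35) = I*√8394505/35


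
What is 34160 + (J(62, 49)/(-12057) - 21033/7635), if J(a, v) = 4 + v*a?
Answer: 349369848961/10228355 ≈ 34157.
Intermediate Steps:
J(a, v) = 4 + a*v
34160 + (J(62, 49)/(-12057) - 21033/7635) = 34160 + ((4 + 62*49)/(-12057) - 21033/7635) = 34160 + ((4 + 3038)*(-1/12057) - 21033*1/7635) = 34160 + (3042*(-1/12057) - 7011/2545) = 34160 + (-1014/4019 - 7011/2545) = 34160 - 30757839/10228355 = 349369848961/10228355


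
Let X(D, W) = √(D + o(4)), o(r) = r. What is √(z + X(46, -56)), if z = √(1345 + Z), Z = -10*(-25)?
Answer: √(√1595 + 5*√2) ≈ 6.8563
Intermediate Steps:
Z = 250
X(D, W) = √(4 + D) (X(D, W) = √(D + 4) = √(4 + D))
z = √1595 (z = √(1345 + 250) = √1595 ≈ 39.937)
√(z + X(46, -56)) = √(√1595 + √(4 + 46)) = √(√1595 + √50) = √(√1595 + 5*√2)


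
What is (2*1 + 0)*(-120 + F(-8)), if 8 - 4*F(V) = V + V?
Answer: -228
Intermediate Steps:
F(V) = 2 - V/2 (F(V) = 2 - (V + V)/4 = 2 - V/2)
(2*1 + 0)*(-120 + F(-8)) = (2*1 + 0)*(-120 + (2 - 1/2*(-8))) = (2 + 0)*(-120 + (2 + 4)) = 2*(-120 + 6) = 2*(-114) = -228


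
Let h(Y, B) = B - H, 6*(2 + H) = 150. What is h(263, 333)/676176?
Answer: 155/338088 ≈ 0.00045846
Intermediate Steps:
H = 23 (H = -2 + (1/6)*150 = -2 + 25 = 23)
h(Y, B) = -23 + B (h(Y, B) = B - 1*23 = B - 23 = -23 + B)
h(263, 333)/676176 = (-23 + 333)/676176 = 310*(1/676176) = 155/338088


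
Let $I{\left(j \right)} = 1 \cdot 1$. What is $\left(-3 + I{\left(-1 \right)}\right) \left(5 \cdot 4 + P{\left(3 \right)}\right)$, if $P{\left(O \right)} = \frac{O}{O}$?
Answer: $-42$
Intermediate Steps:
$I{\left(j \right)} = 1$
$P{\left(O \right)} = 1$
$\left(-3 + I{\left(-1 \right)}\right) \left(5 \cdot 4 + P{\left(3 \right)}\right) = \left(-3 + 1\right) \left(5 \cdot 4 + 1\right) = - 2 \left(20 + 1\right) = \left(-2\right) 21 = -42$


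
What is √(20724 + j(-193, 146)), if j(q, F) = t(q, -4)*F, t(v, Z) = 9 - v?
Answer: 2*√12554 ≈ 224.09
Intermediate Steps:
j(q, F) = F*(9 - q) (j(q, F) = (9 - q)*F = F*(9 - q))
√(20724 + j(-193, 146)) = √(20724 + 146*(9 - 1*(-193))) = √(20724 + 146*(9 + 193)) = √(20724 + 146*202) = √(20724 + 29492) = √50216 = 2*√12554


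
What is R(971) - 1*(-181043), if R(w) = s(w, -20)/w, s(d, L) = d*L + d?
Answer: 181024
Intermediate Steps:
s(d, L) = d + L*d (s(d, L) = L*d + d = d + L*d)
R(w) = -19 (R(w) = (w*(1 - 20))/w = (w*(-19))/w = (-19*w)/w = -19)
R(971) - 1*(-181043) = -19 - 1*(-181043) = -19 + 181043 = 181024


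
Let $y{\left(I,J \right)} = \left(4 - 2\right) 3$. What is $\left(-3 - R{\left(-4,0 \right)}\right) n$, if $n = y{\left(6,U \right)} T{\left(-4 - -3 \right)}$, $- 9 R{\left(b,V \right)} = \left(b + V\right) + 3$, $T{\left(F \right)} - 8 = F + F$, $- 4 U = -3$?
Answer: $-112$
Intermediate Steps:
$U = \frac{3}{4}$ ($U = \left(- \frac{1}{4}\right) \left(-3\right) = \frac{3}{4} \approx 0.75$)
$y{\left(I,J \right)} = 6$ ($y{\left(I,J \right)} = 2 \cdot 3 = 6$)
$T{\left(F \right)} = 8 + 2 F$ ($T{\left(F \right)} = 8 + \left(F + F\right) = 8 + 2 F$)
$R{\left(b,V \right)} = - \frac{1}{3} - \frac{V}{9} - \frac{b}{9}$ ($R{\left(b,V \right)} = - \frac{\left(b + V\right) + 3}{9} = - \frac{\left(V + b\right) + 3}{9} = - \frac{3 + V + b}{9} = - \frac{1}{3} - \frac{V}{9} - \frac{b}{9}$)
$n = 36$ ($n = 6 \left(8 + 2 \left(-4 - -3\right)\right) = 6 \left(8 + 2 \left(-4 + 3\right)\right) = 6 \left(8 + 2 \left(-1\right)\right) = 6 \left(8 - 2\right) = 6 \cdot 6 = 36$)
$\left(-3 - R{\left(-4,0 \right)}\right) n = \left(-3 - \left(- \frac{1}{3} - 0 - - \frac{4}{9}\right)\right) 36 = \left(-3 - \left(- \frac{1}{3} + 0 + \frac{4}{9}\right)\right) 36 = \left(-3 - \frac{1}{9}\right) 36 = \left(- \frac{28}{9}\right) 36 = -112$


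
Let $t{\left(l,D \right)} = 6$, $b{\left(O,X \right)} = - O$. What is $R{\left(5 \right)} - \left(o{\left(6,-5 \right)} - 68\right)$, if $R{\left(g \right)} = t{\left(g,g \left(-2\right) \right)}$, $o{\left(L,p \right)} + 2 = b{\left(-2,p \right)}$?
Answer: $74$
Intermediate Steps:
$o{\left(L,p \right)} = 0$ ($o{\left(L,p \right)} = -2 - -2 = -2 + 2 = 0$)
$R{\left(g \right)} = 6$
$R{\left(5 \right)} - \left(o{\left(6,-5 \right)} - 68\right) = 6 - \left(0 - 68\right) = 6 - -68 = 6 + 68 = 74$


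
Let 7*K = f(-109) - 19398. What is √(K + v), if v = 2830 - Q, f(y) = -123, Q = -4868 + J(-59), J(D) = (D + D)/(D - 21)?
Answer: √96193090/140 ≈ 70.056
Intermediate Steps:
J(D) = 2*D/(-21 + D) (J(D) = (2*D)/(-21 + D) = 2*D/(-21 + D))
Q = -194661/40 (Q = -4868 + 2*(-59)/(-21 - 59) = -4868 + 2*(-59)/(-80) = -4868 + 2*(-59)*(-1/80) = -4868 + 59/40 = -194661/40 ≈ -4866.5)
v = 307861/40 (v = 2830 - 1*(-194661/40) = 2830 + 194661/40 = 307861/40 ≈ 7696.5)
K = -19521/7 (K = (-123 - 19398)/7 = (⅐)*(-19521) = -19521/7 ≈ -2788.7)
√(K + v) = √(-19521/7 + 307861/40) = √(1374187/280) = √96193090/140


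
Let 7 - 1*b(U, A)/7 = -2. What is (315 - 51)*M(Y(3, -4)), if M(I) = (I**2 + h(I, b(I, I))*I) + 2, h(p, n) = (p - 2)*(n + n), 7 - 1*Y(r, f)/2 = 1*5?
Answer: 270864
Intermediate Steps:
b(U, A) = 63 (b(U, A) = 49 - 7*(-2) = 49 + 14 = 63)
Y(r, f) = 4 (Y(r, f) = 14 - 2*5 = 14 - 10 = 4)
h(p, n) = 2*n*(-2 + p) (h(p, n) = (-2 + p)*(2*n) = 2*n*(-2 + p))
M(I) = 2 + I**2 + I*(-252 + 126*I) (M(I) = (I**2 + (2*63*(-2 + I))*I) + 2 = (I**2 + (-252 + 126*I)*I) + 2 = (I**2 + I*(-252 + 126*I)) + 2 = 2 + I**2 + I*(-252 + 126*I))
(315 - 51)*M(Y(3, -4)) = (315 - 51)*(2 - 252*4 + 127*4**2) = 264*(2 - 1008 + 127*16) = 264*(2 - 1008 + 2032) = 264*1026 = 270864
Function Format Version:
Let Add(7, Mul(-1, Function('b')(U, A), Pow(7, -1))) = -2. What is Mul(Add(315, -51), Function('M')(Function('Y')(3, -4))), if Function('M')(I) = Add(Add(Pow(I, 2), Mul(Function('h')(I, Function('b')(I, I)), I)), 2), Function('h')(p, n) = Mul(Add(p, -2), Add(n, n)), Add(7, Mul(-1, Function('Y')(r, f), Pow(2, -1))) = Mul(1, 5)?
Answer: 270864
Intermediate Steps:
Function('b')(U, A) = 63 (Function('b')(U, A) = Add(49, Mul(-7, -2)) = Add(49, 14) = 63)
Function('Y')(r, f) = 4 (Function('Y')(r, f) = Add(14, Mul(-2, Mul(1, 5))) = Add(14, Mul(-2, 5)) = Add(14, -10) = 4)
Function('h')(p, n) = Mul(2, n, Add(-2, p)) (Function('h')(p, n) = Mul(Add(-2, p), Mul(2, n)) = Mul(2, n, Add(-2, p)))
Function('M')(I) = Add(2, Pow(I, 2), Mul(I, Add(-252, Mul(126, I)))) (Function('M')(I) = Add(Add(Pow(I, 2), Mul(Mul(2, 63, Add(-2, I)), I)), 2) = Add(Add(Pow(I, 2), Mul(Add(-252, Mul(126, I)), I)), 2) = Add(Add(Pow(I, 2), Mul(I, Add(-252, Mul(126, I)))), 2) = Add(2, Pow(I, 2), Mul(I, Add(-252, Mul(126, I)))))
Mul(Add(315, -51), Function('M')(Function('Y')(3, -4))) = Mul(Add(315, -51), Add(2, Mul(-252, 4), Mul(127, Pow(4, 2)))) = Mul(264, Add(2, -1008, Mul(127, 16))) = Mul(264, Add(2, -1008, 2032)) = Mul(264, 1026) = 270864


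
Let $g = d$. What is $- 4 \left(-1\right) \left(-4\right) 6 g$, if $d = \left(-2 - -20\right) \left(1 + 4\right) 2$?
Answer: $-17280$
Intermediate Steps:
$d = 180$ ($d = \left(-2 + 20\right) 5 \cdot 2 = 18 \cdot 5 \cdot 2 = 90 \cdot 2 = 180$)
$g = 180$
$- 4 \left(-1\right) \left(-4\right) 6 g = - 4 \left(-1\right) \left(-4\right) 6 \cdot 180 = - 4 \cdot 4 \cdot 6 \cdot 180 = \left(-4\right) 24 \cdot 180 = \left(-96\right) 180 = -17280$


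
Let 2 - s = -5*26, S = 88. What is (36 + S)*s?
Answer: 16368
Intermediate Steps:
s = 132 (s = 2 - (-5)*26 = 2 - 1*(-130) = 2 + 130 = 132)
(36 + S)*s = (36 + 88)*132 = 124*132 = 16368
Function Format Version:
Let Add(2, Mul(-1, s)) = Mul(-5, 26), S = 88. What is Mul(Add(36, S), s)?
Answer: 16368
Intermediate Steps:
s = 132 (s = Add(2, Mul(-1, Mul(-5, 26))) = Add(2, Mul(-1, -130)) = Add(2, 130) = 132)
Mul(Add(36, S), s) = Mul(Add(36, 88), 132) = Mul(124, 132) = 16368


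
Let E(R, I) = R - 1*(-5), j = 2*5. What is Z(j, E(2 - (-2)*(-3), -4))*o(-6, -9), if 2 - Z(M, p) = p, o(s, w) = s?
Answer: -6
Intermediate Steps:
j = 10
E(R, I) = 5 + R (E(R, I) = R + 5 = 5 + R)
Z(M, p) = 2 - p
Z(j, E(2 - (-2)*(-3), -4))*o(-6, -9) = (2 - (5 + (2 - (-2)*(-3))))*(-6) = (2 - (5 + (2 - 1*6)))*(-6) = (2 - (5 + (2 - 6)))*(-6) = (2 - (5 - 4))*(-6) = (2 - 1*1)*(-6) = (2 - 1)*(-6) = 1*(-6) = -6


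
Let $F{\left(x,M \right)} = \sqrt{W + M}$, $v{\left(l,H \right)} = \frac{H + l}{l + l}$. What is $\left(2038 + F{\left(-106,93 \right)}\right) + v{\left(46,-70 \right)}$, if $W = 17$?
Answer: $\frac{46868}{23} + \sqrt{110} \approx 2048.2$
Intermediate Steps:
$v{\left(l,H \right)} = \frac{H + l}{2 l}$
$F{\left(x,M \right)} = \sqrt{17 + M}$
$\left(2038 + F{\left(-106,93 \right)}\right) + v{\left(46,-70 \right)} = \left(2038 + \sqrt{17 + 93}\right) + \frac{-70 + 46}{2 \cdot 46} = \left(2038 + \sqrt{110}\right) + \frac{1}{2} \cdot \frac{1}{46} \left(-24\right) = \left(2038 + \sqrt{110}\right) - \frac{6}{23} = \frac{46868}{23} + \sqrt{110}$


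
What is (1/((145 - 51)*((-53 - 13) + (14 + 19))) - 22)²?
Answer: 4657380025/9622404 ≈ 484.01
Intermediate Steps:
(1/((145 - 51)*((-53 - 13) + (14 + 19))) - 22)² = (1/(94*(-66 + 33)) - 22)² = ((1/94)/(-33) - 22)² = ((1/94)*(-1/33) - 22)² = (-1/3102 - 22)² = (-68245/3102)² = 4657380025/9622404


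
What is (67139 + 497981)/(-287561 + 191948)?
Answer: -565120/95613 ≈ -5.9105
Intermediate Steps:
(67139 + 497981)/(-287561 + 191948) = 565120/(-95613) = 565120*(-1/95613) = -565120/95613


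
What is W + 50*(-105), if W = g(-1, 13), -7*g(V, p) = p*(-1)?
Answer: -36737/7 ≈ -5248.1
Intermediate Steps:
g(V, p) = p/7 (g(V, p) = -p*(-1)/7 = -(-1)*p/7 = p/7)
W = 13/7 (W = (1/7)*13 = 13/7 ≈ 1.8571)
W + 50*(-105) = 13/7 + 50*(-105) = 13/7 - 5250 = -36737/7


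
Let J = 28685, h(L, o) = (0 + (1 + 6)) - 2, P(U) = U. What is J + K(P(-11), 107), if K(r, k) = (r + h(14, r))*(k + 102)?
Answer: 27431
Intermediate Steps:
h(L, o) = 5 (h(L, o) = (0 + 7) - 2 = 7 - 2 = 5)
K(r, k) = (5 + r)*(102 + k) (K(r, k) = (r + 5)*(k + 102) = (5 + r)*(102 + k))
J + K(P(-11), 107) = 28685 + (510 + 5*107 + 102*(-11) + 107*(-11)) = 28685 + (510 + 535 - 1122 - 1177) = 28685 - 1254 = 27431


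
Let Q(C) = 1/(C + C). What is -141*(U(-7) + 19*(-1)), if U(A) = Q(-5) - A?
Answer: 17061/10 ≈ 1706.1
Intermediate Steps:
Q(C) = 1/(2*C)
U(A) = -⅒ - A (U(A) = (½)/(-5) - A = (½)*(-⅕) - A = -⅒ - A)
-141*(U(-7) + 19*(-1)) = -141*((-⅒ - 1*(-7)) + 19*(-1)) = -141*((-⅒ + 7) - 19) = -141*(69/10 - 19) = -141*(-121/10) = 17061/10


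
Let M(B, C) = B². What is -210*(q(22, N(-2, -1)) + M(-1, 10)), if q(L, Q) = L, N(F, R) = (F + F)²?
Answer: -4830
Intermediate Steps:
N(F, R) = 4*F² (N(F, R) = (2*F)² = 4*F²)
-210*(q(22, N(-2, -1)) + M(-1, 10)) = -210*(22 + (-1)²) = -210*(22 + 1) = -210*23 = -4830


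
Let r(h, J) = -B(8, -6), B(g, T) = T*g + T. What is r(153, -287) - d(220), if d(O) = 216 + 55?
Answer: -217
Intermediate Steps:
d(O) = 271
B(g, T) = T + T*g
r(h, J) = 54 (r(h, J) = -(-6)*(1 + 8) = -(-6)*9 = -1*(-54) = 54)
r(153, -287) - d(220) = 54 - 1*271 = 54 - 271 = -217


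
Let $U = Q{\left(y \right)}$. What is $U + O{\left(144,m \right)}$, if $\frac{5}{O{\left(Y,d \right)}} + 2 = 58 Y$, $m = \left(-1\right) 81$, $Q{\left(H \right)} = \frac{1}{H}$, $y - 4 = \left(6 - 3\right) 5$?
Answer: $\frac{1689}{31730} \approx 0.05323$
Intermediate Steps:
$y = 19$ ($y = 4 + \left(6 - 3\right) 5 = 4 + 3 \cdot 5 = 4 + 15 = 19$)
$m = -81$
$U = \frac{1}{19} \approx 0.052632$
$O{\left(Y,d \right)} = \frac{5}{-2 + 58 Y}$
$U + O{\left(144,m \right)} = \frac{1}{19} + \frac{5}{2 \left(-1 + 29 \cdot 144\right)} = \frac{1}{19} + \frac{5}{2 \left(-1 + 4176\right)} = \frac{1}{19} + \frac{5}{2 \cdot 4175} = \frac{1}{19} + \frac{5}{2} \cdot \frac{1}{4175} = \frac{1}{19} + \frac{1}{1670} = \frac{1689}{31730}$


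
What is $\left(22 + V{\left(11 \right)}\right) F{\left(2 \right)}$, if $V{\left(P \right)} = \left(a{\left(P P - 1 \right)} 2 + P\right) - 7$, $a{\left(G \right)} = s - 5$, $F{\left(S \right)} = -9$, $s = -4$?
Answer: $-72$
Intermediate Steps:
$a{\left(G \right)} = -9$ ($a{\left(G \right)} = -4 - 5 = -9$)
$V{\left(P \right)} = -25 + P$ ($V{\left(P \right)} = \left(\left(-9\right) 2 + P\right) - 7 = \left(-18 + P\right) - 7 = -25 + P$)
$\left(22 + V{\left(11 \right)}\right) F{\left(2 \right)} = \left(22 + \left(-25 + 11\right)\right) \left(-9\right) = \left(22 - 14\right) \left(-9\right) = 8 \left(-9\right) = -72$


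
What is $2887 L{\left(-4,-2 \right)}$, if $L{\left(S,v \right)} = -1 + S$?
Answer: $-14435$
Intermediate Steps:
$2887 L{\left(-4,-2 \right)} = 2887 \left(-1 - 4\right) = 2887 \left(-5\right) = -14435$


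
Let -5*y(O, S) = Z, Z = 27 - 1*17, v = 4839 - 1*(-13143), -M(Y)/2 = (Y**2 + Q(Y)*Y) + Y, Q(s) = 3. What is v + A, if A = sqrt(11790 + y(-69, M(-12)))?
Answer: 17982 + 2*sqrt(2947) ≈ 18091.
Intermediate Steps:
M(Y) = -8*Y - 2*Y**2 (M(Y) = -2*((Y**2 + 3*Y) + Y) = -2*(Y**2 + 4*Y) = -8*Y - 2*Y**2)
v = 17982 (v = 4839 + 13143 = 17982)
Z = 10 (Z = 27 - 17 = 10)
y(O, S) = -2 (y(O, S) = -1/5*10 = -2)
A = 2*sqrt(2947) (A = sqrt(11790 - 2) = sqrt(11788) = 2*sqrt(2947) ≈ 108.57)
v + A = 17982 + 2*sqrt(2947)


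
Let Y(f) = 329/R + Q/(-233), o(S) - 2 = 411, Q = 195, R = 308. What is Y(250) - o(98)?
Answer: -4231705/10252 ≈ -412.77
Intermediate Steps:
o(S) = 413 (o(S) = 2 + 411 = 413)
Y(f) = 2371/10252 (Y(f) = 329/308 + 195/(-233) = 329*(1/308) + 195*(-1/233) = 47/44 - 195/233 = 2371/10252)
Y(250) - o(98) = 2371/10252 - 1*413 = 2371/10252 - 413 = -4231705/10252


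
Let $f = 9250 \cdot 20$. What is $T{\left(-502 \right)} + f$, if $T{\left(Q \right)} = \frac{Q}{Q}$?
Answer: $185001$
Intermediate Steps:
$T{\left(Q \right)} = 1$
$f = 185000$
$T{\left(-502 \right)} + f = 1 + 185000 = 185001$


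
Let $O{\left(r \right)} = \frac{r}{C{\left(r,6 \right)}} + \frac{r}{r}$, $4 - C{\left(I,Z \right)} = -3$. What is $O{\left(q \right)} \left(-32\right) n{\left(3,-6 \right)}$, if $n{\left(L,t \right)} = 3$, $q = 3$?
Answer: $- \frac{960}{7} \approx -137.14$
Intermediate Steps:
$C{\left(I,Z \right)} = 7$ ($C{\left(I,Z \right)} = 4 - -3 = 4 + 3 = 7$)
$O{\left(r \right)} = 1 + \frac{r}{7}$ ($O{\left(r \right)} = \frac{r}{7} + \frac{r}{r} = r \frac{1}{7} + 1 = \frac{r}{7} + 1 = 1 + \frac{r}{7}$)
$O{\left(q \right)} \left(-32\right) n{\left(3,-6 \right)} = \left(1 + \frac{1}{7} \cdot 3\right) \left(-32\right) 3 = \left(1 + \frac{3}{7}\right) \left(-32\right) 3 = \frac{10}{7} \left(-32\right) 3 = \left(- \frac{320}{7}\right) 3 = - \frac{960}{7}$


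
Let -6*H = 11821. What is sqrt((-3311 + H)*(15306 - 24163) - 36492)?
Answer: sqrt(1682596842)/6 ≈ 6836.6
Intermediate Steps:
H = -11821/6 (H = -1/6*11821 = -11821/6 ≈ -1970.2)
sqrt((-3311 + H)*(15306 - 24163) - 36492) = sqrt((-3311 - 11821/6)*(15306 - 24163) - 36492) = sqrt(-31687/6*(-8857) - 36492) = sqrt(280651759/6 - 36492) = sqrt(280432807/6) = sqrt(1682596842)/6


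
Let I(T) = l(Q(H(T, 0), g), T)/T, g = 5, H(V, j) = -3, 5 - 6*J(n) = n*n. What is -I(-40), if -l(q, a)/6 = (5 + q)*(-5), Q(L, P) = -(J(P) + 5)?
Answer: 5/2 ≈ 2.5000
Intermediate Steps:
J(n) = ⅚ - n²/6 (J(n) = ⅚ - n*n/6 = ⅚ - n²/6)
Q(L, P) = -35/6 + P²/6 (Q(L, P) = -((⅚ - P²/6) + 5) = -(35/6 - P²/6) = -35/6 + P²/6)
l(q, a) = 150 + 30*q (l(q, a) = -6*(5 + q)*(-5) = -6*(-25 - 5*q) = 150 + 30*q)
I(T) = 100/T (I(T) = (150 + 30*(-35/6 + (⅙)*5²))/T = (150 + 30*(-35/6 + (⅙)*25))/T = (150 + 30*(-35/6 + 25/6))/T = (150 + 30*(-5/3))/T = (150 - 50)/T = 100/T)
-I(-40) = -100/(-40) = -100*(-1)/40 = -1*(-5/2) = 5/2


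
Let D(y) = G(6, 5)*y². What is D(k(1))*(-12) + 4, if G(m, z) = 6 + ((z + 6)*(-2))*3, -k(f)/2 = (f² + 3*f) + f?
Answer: 72004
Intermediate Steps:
k(f) = -8*f - 2*f² (k(f) = -2*((f² + 3*f) + f) = -2*(f² + 4*f) = -8*f - 2*f²)
G(m, z) = -30 - 6*z (G(m, z) = 6 + ((6 + z)*(-2))*3 = 6 + (-12 - 2*z)*3 = 6 + (-36 - 6*z) = -30 - 6*z)
D(y) = -60*y² (D(y) = (-30 - 6*5)*y² = (-30 - 30)*y² = -60*y²)
D(k(1))*(-12) + 4 = -60*4*(4 + 1)²*(-12) + 4 = -60*(-2*1*5)²*(-12) + 4 = -60*(-10)²*(-12) + 4 = -60*100*(-12) + 4 = -6000*(-12) + 4 = 72000 + 4 = 72004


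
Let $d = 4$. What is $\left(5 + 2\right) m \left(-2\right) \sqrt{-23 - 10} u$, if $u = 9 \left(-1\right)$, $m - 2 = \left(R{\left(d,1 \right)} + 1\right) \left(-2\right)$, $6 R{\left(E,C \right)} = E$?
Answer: $- 168 i \sqrt{33} \approx - 965.09 i$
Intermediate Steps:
$R{\left(E,C \right)} = \frac{E}{6}$
$m = - \frac{4}{3}$ ($m = 2 + \left(\frac{1}{6} \cdot 4 + 1\right) \left(-2\right) = 2 + \left(\frac{2}{3} + 1\right) \left(-2\right) = 2 + \frac{5}{3} \left(-2\right) = 2 - \frac{10}{3} = - \frac{4}{3} \approx -1.3333$)
$u = -9$
$\left(5 + 2\right) m \left(-2\right) \sqrt{-23 - 10} u = \left(5 + 2\right) \left(- \frac{4}{3}\right) \left(-2\right) \sqrt{-23 - 10} \left(-9\right) = 7 \left(- \frac{4}{3}\right) \left(-2\right) \sqrt{-33} \left(-9\right) = \left(- \frac{28}{3}\right) \left(-2\right) i \sqrt{33} \left(-9\right) = \frac{56 i \sqrt{33}}{3} \left(-9\right) = - 168 i \sqrt{33}$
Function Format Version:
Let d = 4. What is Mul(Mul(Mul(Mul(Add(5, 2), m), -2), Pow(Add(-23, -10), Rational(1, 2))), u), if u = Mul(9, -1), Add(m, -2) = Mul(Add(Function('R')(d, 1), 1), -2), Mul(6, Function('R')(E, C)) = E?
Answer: Mul(-168, I, Pow(33, Rational(1, 2))) ≈ Mul(-965.09, I)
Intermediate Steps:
Function('R')(E, C) = Mul(Rational(1, 6), E)
m = Rational(-4, 3) (m = Add(2, Mul(Add(Mul(Rational(1, 6), 4), 1), -2)) = Add(2, Mul(Add(Rational(2, 3), 1), -2)) = Add(2, Mul(Rational(5, 3), -2)) = Add(2, Rational(-10, 3)) = Rational(-4, 3) ≈ -1.3333)
u = -9
Mul(Mul(Mul(Mul(Add(5, 2), m), -2), Pow(Add(-23, -10), Rational(1, 2))), u) = Mul(Mul(Mul(Mul(Add(5, 2), Rational(-4, 3)), -2), Pow(Add(-23, -10), Rational(1, 2))), -9) = Mul(Mul(Mul(Mul(7, Rational(-4, 3)), -2), Pow(-33, Rational(1, 2))), -9) = Mul(Mul(Mul(Rational(-28, 3), -2), Mul(I, Pow(33, Rational(1, 2)))), -9) = Mul(Mul(Rational(56, 3), Mul(I, Pow(33, Rational(1, 2)))), -9) = Mul(Mul(Rational(56, 3), I, Pow(33, Rational(1, 2))), -9) = Mul(-168, I, Pow(33, Rational(1, 2)))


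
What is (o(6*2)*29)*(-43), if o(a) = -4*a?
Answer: 59856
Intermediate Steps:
(o(6*2)*29)*(-43) = (-24*2*29)*(-43) = (-4*12*29)*(-43) = -48*29*(-43) = -1392*(-43) = 59856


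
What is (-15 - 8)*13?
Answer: -299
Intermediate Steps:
(-15 - 8)*13 = -23*13 = -299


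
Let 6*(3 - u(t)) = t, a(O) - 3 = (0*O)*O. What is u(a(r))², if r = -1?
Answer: 25/4 ≈ 6.2500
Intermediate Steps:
a(O) = 3 (a(O) = 3 + (0*O)*O = 3 + 0*O = 3 + 0 = 3)
u(t) = 3 - t/6
u(a(r))² = (3 - ⅙*3)² = (3 - ½)² = (5/2)² = 25/4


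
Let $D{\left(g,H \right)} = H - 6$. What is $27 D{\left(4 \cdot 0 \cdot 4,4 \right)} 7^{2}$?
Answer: $-2646$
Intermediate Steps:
$D{\left(g,H \right)} = -6 + H$
$27 D{\left(4 \cdot 0 \cdot 4,4 \right)} 7^{2} = 27 \left(-6 + 4\right) 7^{2} = 27 \left(-2\right) 49 = \left(-54\right) 49 = -2646$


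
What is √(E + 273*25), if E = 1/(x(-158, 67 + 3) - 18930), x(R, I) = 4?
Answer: √2444670454774/18926 ≈ 82.614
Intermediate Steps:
E = -1/18926 (E = 1/(4 - 18930) = 1/(-18926) = -1/18926 ≈ -5.2837e-5)
√(E + 273*25) = √(-1/18926 + 273*25) = √(-1/18926 + 6825) = √(129169949/18926) = √2444670454774/18926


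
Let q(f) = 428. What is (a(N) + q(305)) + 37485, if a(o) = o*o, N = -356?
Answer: 164649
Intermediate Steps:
a(o) = o²
(a(N) + q(305)) + 37485 = ((-356)² + 428) + 37485 = (126736 + 428) + 37485 = 127164 + 37485 = 164649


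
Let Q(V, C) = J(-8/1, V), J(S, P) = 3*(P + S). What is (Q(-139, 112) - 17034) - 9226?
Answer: -26701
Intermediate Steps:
J(S, P) = 3*P + 3*S
Q(V, C) = -24 + 3*V (Q(V, C) = 3*V + 3*(-8/1) = 3*V + 3*(-8*1) = 3*V + 3*(-8) = 3*V - 24 = -24 + 3*V)
(Q(-139, 112) - 17034) - 9226 = ((-24 + 3*(-139)) - 17034) - 9226 = ((-24 - 417) - 17034) - 9226 = (-441 - 17034) - 9226 = -17475 - 9226 = -26701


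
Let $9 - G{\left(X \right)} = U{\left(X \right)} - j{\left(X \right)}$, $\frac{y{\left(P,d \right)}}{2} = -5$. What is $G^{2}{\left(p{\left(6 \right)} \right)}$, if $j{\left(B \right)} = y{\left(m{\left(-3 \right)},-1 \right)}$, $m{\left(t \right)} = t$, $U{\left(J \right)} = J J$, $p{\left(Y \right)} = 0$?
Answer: $1$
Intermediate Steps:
$U{\left(J \right)} = J^{2}$
$y{\left(P,d \right)} = -10$ ($y{\left(P,d \right)} = 2 \left(-5\right) = -10$)
$j{\left(B \right)} = -10$
$G{\left(X \right)} = -1 - X^{2}$ ($G{\left(X \right)} = 9 - \left(X^{2} - -10\right) = 9 - \left(X^{2} + 10\right) = 9 - \left(10 + X^{2}\right) = -1 - X^{2}$)
$G^{2}{\left(p{\left(6 \right)} \right)} = \left(-1 - 0^{2}\right)^{2} = \left(-1 - 0\right)^{2} = \left(-1 + 0\right)^{2} = \left(-1\right)^{2} = 1$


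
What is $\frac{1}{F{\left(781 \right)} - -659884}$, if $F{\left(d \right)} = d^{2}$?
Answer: $\frac{1}{1269845} \approx 7.875 \cdot 10^{-7}$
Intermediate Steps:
$\frac{1}{F{\left(781 \right)} - -659884} = \frac{1}{781^{2} - -659884} = \frac{1}{609961 + 659884} = \frac{1}{1269845}$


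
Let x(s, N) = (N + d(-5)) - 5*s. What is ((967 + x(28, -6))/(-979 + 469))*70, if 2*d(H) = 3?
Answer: -11515/102 ≈ -112.89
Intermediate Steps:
d(H) = 3/2 (d(H) = (½)*3 = 3/2)
x(s, N) = 3/2 + N - 5*s (x(s, N) = (N + 3/2) - 5*s = (3/2 + N) - 5*s = 3/2 + N - 5*s)
((967 + x(28, -6))/(-979 + 469))*70 = ((967 + (3/2 - 6 - 5*28))/(-979 + 469))*70 = ((967 + (3/2 - 6 - 140))/(-510))*70 = ((967 - 289/2)*(-1/510))*70 = ((1645/2)*(-1/510))*70 = -329/204*70 = -11515/102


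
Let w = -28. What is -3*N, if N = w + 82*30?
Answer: -7296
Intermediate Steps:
N = 2432 (N = -28 + 82*30 = -28 + 2460 = 2432)
-3*N = -3*2432 = -7296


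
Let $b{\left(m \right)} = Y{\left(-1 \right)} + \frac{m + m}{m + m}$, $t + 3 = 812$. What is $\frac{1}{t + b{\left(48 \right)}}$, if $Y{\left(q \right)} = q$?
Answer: $\frac{1}{809} \approx 0.0012361$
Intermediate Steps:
$t = 809$ ($t = -3 + 812 = 809$)
$b{\left(m \right)} = 0$ ($b{\left(m \right)} = -1 + \frac{m + m}{m + m} = -1 + \frac{2 m}{2 m} = -1 + 2 m \frac{1}{2 m} = -1 + 1 = 0$)
$\frac{1}{t + b{\left(48 \right)}} = \frac{1}{809 + 0} = \frac{1}{809}$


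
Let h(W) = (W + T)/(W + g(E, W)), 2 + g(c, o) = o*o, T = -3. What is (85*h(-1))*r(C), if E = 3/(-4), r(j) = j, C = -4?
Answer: -680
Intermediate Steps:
E = -¾ (E = 3*(-¼) = -¾ ≈ -0.75000)
g(c, o) = -2 + o² (g(c, o) = -2 + o*o = -2 + o²)
h(W) = (-3 + W)/(-2 + W + W²) (h(W) = (W - 3)/(W + (-2 + W²)) = (-3 + W)/(-2 + W + W²))
(85*h(-1))*r(C) = (85*((-3 - 1)/(-2 - 1 + (-1)²)))*(-4) = (85*(-4/(-2 - 1 + 1)))*(-4) = (85*(-4/(-2)))*(-4) = (85*(-½*(-4)))*(-4) = (85*2)*(-4) = 170*(-4) = -680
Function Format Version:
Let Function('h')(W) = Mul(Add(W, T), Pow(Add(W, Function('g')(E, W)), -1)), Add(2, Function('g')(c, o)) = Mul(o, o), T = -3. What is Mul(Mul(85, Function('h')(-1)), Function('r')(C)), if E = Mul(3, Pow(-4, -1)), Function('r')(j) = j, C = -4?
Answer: -680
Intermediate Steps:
E = Rational(-3, 4) (E = Mul(3, Rational(-1, 4)) = Rational(-3, 4) ≈ -0.75000)
Function('g')(c, o) = Add(-2, Pow(o, 2)) (Function('g')(c, o) = Add(-2, Mul(o, o)) = Add(-2, Pow(o, 2)))
Function('h')(W) = Mul(Pow(Add(-2, W, Pow(W, 2)), -1), Add(-3, W)) (Function('h')(W) = Mul(Add(W, -3), Pow(Add(W, Add(-2, Pow(W, 2))), -1)) = Mul(Add(-3, W), Pow(Add(-2, W, Pow(W, 2)), -1)) = Mul(Pow(Add(-2, W, Pow(W, 2)), -1), Add(-3, W)))
Mul(Mul(85, Function('h')(-1)), Function('r')(C)) = Mul(Mul(85, Mul(Pow(Add(-2, -1, Pow(-1, 2)), -1), Add(-3, -1))), -4) = Mul(Mul(85, Mul(Pow(Add(-2, -1, 1), -1), -4)), -4) = Mul(Mul(85, Mul(Pow(-2, -1), -4)), -4) = Mul(Mul(85, Mul(Rational(-1, 2), -4)), -4) = Mul(Mul(85, 2), -4) = Mul(170, -4) = -680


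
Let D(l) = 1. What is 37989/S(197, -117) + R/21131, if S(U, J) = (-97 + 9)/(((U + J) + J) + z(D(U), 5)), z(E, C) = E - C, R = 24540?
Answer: 2992247949/169048 ≈ 17701.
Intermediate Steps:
S(U, J) = -88/(-4 + U + 2*J) (S(U, J) = (-97 + 9)/(((U + J) + J) + (1 - 1*5)) = -88/(((J + U) + J) + (1 - 5)) = -88/((U + 2*J) - 4) = -88/(-4 + U + 2*J))
37989/S(197, -117) + R/21131 = 37989/((-88/(-4 + 197 + 2*(-117)))) + 24540/21131 = 37989/((-88/(-4 + 197 - 234))) + 24540*(1/21131) = 37989/((-88/(-41))) + 24540/21131 = 37989/((-88*(-1/41))) + 24540/21131 = 37989/(88/41) + 24540/21131 = 37989*(41/88) + 24540/21131 = 1557549/88 + 24540/21131 = 2992247949/169048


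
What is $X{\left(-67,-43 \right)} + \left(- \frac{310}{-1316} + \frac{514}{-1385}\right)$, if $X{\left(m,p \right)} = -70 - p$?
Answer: $- \frac{24729447}{911330} \approx -27.136$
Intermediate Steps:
$X{\left(-67,-43 \right)} + \left(- \frac{310}{-1316} + \frac{514}{-1385}\right) = \left(-70 - -43\right) + \left(- \frac{310}{-1316} + \frac{514}{-1385}\right) = \left(-70 + 43\right) + \left(\left(-310\right) \left(- \frac{1}{1316}\right) + 514 \left(- \frac{1}{1385}\right)\right) = -27 + \left(\frac{155}{658} - \frac{514}{1385}\right) = -27 - \frac{123537}{911330} = - \frac{24729447}{911330}$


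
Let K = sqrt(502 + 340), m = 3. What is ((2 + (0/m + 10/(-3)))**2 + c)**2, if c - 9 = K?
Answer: 77611/81 + 194*sqrt(842)/9 ≈ 1583.6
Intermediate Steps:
K = sqrt(842) ≈ 29.017
c = 9 + sqrt(842) ≈ 38.017
((2 + (0/m + 10/(-3)))**2 + c)**2 = ((2 + (0/3 + 10/(-3)))**2 + (9 + sqrt(842)))**2 = ((2 + (0*(1/3) + 10*(-1/3)))**2 + (9 + sqrt(842)))**2 = ((2 + (0 - 10/3))**2 + (9 + sqrt(842)))**2 = ((2 - 10/3)**2 + (9 + sqrt(842)))**2 = ((-4/3)**2 + (9 + sqrt(842)))**2 = (16/9 + (9 + sqrt(842)))**2 = (97/9 + sqrt(842))**2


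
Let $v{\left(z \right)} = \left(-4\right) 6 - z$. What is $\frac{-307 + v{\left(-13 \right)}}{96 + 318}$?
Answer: $- \frac{53}{69} \approx -0.76812$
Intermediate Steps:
$v{\left(z \right)} = -24 - z$
$\frac{-307 + v{\left(-13 \right)}}{96 + 318} = \frac{-307 - 11}{96 + 318} = \frac{-307 + \left(-24 + 13\right)}{414} = \left(-307 - 11\right) \frac{1}{414} = \left(-318\right) \frac{1}{414} = - \frac{53}{69}$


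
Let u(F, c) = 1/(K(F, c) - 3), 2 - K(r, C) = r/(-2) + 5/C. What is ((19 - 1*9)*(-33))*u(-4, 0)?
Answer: 0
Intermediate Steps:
K(r, C) = 2 + r/2 - 5/C (K(r, C) = 2 - (r/(-2) + 5/C) = 2 - (r*(-½) + 5/C) = 2 - (-r/2 + 5/C) = 2 - (5/C - r/2) = 2 + (r/2 - 5/C) = 2 + r/2 - 5/C)
u(F, c) = 1/(-1 + F/2 - 5/c) (u(F, c) = 1/((2 + F/2 - 5/c) - 3) = 1/(-1 + F/2 - 5/c))
((19 - 1*9)*(-33))*u(-4, 0) = ((19 - 1*9)*(-33))*(-2*0/(10 - 1*0*(-2 - 4))) = ((19 - 9)*(-33))*(-2*0/(10 - 1*0*(-6))) = (10*(-33))*(-2*0/(10 + 0)) = -(-660)*0/10 = -330*0 = 0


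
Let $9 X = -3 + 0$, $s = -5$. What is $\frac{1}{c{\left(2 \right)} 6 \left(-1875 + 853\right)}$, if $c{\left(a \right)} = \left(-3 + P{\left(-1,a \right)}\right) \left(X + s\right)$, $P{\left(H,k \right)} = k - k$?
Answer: $- \frac{1}{98112} \approx -1.0192 \cdot 10^{-5}$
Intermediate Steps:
$P{\left(H,k \right)} = 0$
$X = - \frac{1}{3}$ ($X = \frac{-3 + 0}{9} = \frac{1}{9} \left(-3\right) = - \frac{1}{3} \approx -0.33333$)
$c{\left(a \right)} = 16$ ($c{\left(a \right)} = \left(-3 + 0\right) \left(- \frac{1}{3} - 5\right) = \left(-3\right) \left(- \frac{16}{3}\right) = 16$)
$\frac{1}{c{\left(2 \right)} 6 \left(-1875 + 853\right)} = \frac{1}{16 \cdot 6 \left(-1875 + 853\right)} = \frac{1}{96 \left(-1022\right)} = \frac{1}{-98112} = - \frac{1}{98112}$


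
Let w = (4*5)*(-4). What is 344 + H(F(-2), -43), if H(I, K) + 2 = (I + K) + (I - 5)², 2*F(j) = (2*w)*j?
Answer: 24484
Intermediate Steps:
w = -80 (w = 20*(-4) = -80)
F(j) = -80*j (F(j) = ((2*(-80))*j)/2 = (-160*j)/2 = -80*j)
H(I, K) = -2 + I + K + (-5 + I)² (H(I, K) = -2 + ((I + K) + (I - 5)²) = -2 + ((I + K) + (-5 + I)²) = -2 + (I + K + (-5 + I)²) = -2 + I + K + (-5 + I)²)
344 + H(F(-2), -43) = 344 + (-2 - 80*(-2) - 43 + (-5 - 80*(-2))²) = 344 + (-2 + 160 - 43 + (-5 + 160)²) = 344 + (-2 + 160 - 43 + 155²) = 344 + (-2 + 160 - 43 + 24025) = 344 + 24140 = 24484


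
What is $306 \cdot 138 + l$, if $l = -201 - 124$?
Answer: $41903$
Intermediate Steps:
$l = -325$
$306 \cdot 138 + l = 306 \cdot 138 - 325 = 42228 - 325 = 41903$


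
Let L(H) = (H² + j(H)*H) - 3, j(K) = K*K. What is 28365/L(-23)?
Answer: -28365/11641 ≈ -2.4366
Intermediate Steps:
j(K) = K²
L(H) = -3 + H² + H³ (L(H) = (H² + H²*H) - 3 = (H² + H³) - 3 = -3 + H² + H³)
28365/L(-23) = 28365/(-3 + (-23)² + (-23)³) = 28365/(-3 + 529 - 12167) = 28365/(-11641) = 28365*(-1/11641) = -28365/11641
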